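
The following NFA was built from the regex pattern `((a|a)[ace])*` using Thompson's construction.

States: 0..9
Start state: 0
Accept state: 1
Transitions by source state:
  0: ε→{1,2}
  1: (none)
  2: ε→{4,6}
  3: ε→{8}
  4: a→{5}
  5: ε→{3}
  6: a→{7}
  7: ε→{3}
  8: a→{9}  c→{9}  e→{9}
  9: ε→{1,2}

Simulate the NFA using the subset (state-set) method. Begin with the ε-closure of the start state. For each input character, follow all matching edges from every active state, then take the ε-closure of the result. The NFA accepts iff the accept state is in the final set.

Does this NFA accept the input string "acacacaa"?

Answer: ACCEPT

Steps:
S₀ = ε-closure({0}) = {0,1,2,4,6}
'a' @ 1: {3,5,7,8}
'c' @ 2: {1,2,4,6,9}  (accept∈set)
'a' @ 3: {3,5,7,8}
'c' @ 4: {1,2,4,6,9}  (accept∈set)
'a' @ 5: {3,5,7,8}
'c' @ 6: {1,2,4,6,9}  (accept∈set)
'a' @ 7: {3,5,7,8}
'a' @ 8: {1,2,4,6,9}  (accept∈set)
final: {1,2,4,6,9}; accept 1 in set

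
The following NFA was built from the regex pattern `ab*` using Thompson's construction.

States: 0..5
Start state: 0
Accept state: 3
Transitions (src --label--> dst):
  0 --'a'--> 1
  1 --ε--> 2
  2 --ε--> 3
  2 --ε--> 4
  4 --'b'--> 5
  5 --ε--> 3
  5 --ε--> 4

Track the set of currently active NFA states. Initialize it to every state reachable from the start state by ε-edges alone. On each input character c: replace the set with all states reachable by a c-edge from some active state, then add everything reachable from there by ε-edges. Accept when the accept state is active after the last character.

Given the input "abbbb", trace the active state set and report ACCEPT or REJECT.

S₀ = ε-closure({0}) = {0}
'a' @ 1: {1,2,3,4}  (accept∈set)
'b' @ 2: {3,4,5}  (accept∈set)
'b' @ 3: {3,4,5}  (accept∈set)
'b' @ 4: {3,4,5}  (accept∈set)
'b' @ 5: {3,4,5}  (accept∈set)
end set {3,4,5} — state 3 in

Answer: ACCEPT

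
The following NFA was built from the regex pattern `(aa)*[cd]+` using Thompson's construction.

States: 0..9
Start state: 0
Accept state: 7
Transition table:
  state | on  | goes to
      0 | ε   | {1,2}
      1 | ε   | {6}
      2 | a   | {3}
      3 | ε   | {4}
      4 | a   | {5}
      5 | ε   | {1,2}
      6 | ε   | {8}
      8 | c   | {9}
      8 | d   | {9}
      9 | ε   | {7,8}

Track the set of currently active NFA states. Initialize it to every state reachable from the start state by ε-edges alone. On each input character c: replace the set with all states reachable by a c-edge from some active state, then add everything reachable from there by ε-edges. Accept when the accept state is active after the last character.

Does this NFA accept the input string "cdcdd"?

Answer: ACCEPT

Trace:
initial (ε-close {0}): {0,1,2,6,8}
'c' @ 1: {7,8,9}  (accept∈set)
'd' @ 2: {7,8,9}  (accept∈set)
'c' @ 3: {7,8,9}  (accept∈set)
'd' @ 4: {7,8,9}  (accept∈set)
'd' @ 5: {7,8,9}  (accept∈set)
final: {7,8,9}; accept 7 in set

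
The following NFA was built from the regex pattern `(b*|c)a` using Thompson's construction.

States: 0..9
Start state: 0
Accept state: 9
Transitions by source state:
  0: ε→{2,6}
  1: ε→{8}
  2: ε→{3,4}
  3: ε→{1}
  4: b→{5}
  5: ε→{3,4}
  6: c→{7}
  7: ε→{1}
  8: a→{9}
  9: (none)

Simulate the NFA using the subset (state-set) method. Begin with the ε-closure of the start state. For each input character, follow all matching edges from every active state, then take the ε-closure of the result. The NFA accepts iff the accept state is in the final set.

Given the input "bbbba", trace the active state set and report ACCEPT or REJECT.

start: ε-closure({0}) = {0,1,2,3,4,6,8}
'b' @ 1: {1,3,4,5,8}
'b' @ 2: {1,3,4,5,8}
'b' @ 3: {1,3,4,5,8}
'b' @ 4: {1,3,4,5,8}
'a' @ 5: {9}  [accepting]
final: {9}; accept 9 in set

Answer: ACCEPT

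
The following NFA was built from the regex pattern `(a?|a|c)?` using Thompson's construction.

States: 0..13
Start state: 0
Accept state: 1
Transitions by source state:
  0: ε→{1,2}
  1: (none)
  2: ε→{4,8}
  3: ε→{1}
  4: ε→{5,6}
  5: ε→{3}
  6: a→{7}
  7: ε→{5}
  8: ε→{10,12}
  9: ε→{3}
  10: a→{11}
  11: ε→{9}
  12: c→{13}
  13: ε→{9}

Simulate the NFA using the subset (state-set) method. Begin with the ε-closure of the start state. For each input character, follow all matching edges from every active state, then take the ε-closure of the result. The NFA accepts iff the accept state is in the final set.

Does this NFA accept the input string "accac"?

Answer: REJECT

Trace:
start: ε-closure({0}) = {0,1,2,3,4,5,6,8,10,12}
'a' @ 1: {1,3,5,7,9,11}  [accepting]
'c' @ 2: {}  — state set empty
rest 'cac' ignored (set empty)
after full input: {}  (accept=1 not in)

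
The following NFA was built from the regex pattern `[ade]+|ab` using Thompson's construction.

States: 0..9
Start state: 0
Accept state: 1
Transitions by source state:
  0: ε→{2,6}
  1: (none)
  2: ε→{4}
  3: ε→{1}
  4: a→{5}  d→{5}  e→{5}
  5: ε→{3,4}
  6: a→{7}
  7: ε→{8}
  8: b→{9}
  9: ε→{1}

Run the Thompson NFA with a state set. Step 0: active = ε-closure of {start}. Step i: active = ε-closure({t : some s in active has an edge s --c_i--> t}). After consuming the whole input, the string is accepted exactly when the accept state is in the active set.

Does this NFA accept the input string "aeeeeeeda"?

Answer: ACCEPT

Derivation:
S₀ = ε-closure({0}) = {0,2,4,6}
'a' @ 1: {1,3,4,5,7,8}  ✓accept
'e' @ 2: {1,3,4,5}  ✓accept
'e' @ 3: {1,3,4,5}  ✓accept
'e' @ 4: {1,3,4,5}  ✓accept
'e' @ 5: {1,3,4,5}  ✓accept
'e' @ 6: {1,3,4,5}  ✓accept
'e' @ 7: {1,3,4,5}  ✓accept
'd' @ 8: {1,3,4,5}  ✓accept
'a' @ 9: {1,3,4,5}  ✓accept
after full input: {1,3,4,5}  (accept=1 in)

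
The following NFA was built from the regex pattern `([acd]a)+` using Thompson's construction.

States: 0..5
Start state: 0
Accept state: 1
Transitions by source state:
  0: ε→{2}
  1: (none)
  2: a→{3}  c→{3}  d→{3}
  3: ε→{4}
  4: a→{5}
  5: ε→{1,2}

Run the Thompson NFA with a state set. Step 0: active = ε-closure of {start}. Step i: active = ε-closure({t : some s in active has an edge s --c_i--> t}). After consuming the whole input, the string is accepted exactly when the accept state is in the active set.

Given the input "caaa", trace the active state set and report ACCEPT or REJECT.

Answer: ACCEPT

Trace:
initial (ε-close {0}): {0,2}
'c' @ 1: {3,4}
'a' @ 2: {1,2,5}  (accept∈set)
'a' @ 3: {3,4}
'a' @ 4: {1,2,5}  (accept∈set)
after full input: {1,2,5}  (accept=1 in)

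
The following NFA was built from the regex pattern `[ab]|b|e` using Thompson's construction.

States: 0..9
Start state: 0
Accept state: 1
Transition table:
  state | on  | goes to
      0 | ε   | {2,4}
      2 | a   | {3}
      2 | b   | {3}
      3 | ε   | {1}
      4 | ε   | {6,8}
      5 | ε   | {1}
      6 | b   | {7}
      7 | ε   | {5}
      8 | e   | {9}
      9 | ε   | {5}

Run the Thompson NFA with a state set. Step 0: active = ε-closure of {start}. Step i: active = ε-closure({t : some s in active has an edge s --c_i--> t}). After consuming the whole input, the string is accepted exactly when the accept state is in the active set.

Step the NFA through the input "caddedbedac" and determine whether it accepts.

initial (ε-close {0}): {0,2,4,6,8}
'c' @ 1: {}  — dead — no transitions
rest 'addedbedac' ignored (set empty)
final: {}; accept 1 not in set

Answer: REJECT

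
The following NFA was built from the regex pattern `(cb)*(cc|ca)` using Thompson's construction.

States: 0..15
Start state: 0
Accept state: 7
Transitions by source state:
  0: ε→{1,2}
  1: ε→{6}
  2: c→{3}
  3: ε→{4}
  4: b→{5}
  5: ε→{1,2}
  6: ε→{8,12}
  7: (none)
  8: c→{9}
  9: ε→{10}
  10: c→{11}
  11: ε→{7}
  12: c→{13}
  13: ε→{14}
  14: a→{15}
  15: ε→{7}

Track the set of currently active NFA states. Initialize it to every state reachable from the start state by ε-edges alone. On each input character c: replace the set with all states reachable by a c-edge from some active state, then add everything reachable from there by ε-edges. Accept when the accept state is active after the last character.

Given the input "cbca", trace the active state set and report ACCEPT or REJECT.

start: ε-closure({0}) = {0,1,2,6,8,12}
'c' @ 1: {3,4,9,10,13,14}
'b' @ 2: {1,2,5,6,8,12}
'c' @ 3: {3,4,9,10,13,14}
'a' @ 4: {7,15}  (accept∈set)
final: {7,15}; accept 7 in set

Answer: ACCEPT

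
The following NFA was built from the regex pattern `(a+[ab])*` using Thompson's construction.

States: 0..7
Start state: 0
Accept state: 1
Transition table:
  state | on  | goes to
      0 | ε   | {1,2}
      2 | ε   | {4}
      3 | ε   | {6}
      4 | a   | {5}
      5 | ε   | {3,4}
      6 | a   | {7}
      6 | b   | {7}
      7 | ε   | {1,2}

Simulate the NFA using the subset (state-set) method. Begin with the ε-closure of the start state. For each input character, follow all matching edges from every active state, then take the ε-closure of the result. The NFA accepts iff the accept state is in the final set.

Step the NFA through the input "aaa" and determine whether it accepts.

Answer: ACCEPT

Steps:
initial (ε-close {0}): {0,1,2,4}
'a' @ 1: {3,4,5,6}
'a' @ 2: {1,2,3,4,5,6,7}  (accept∈set)
'a' @ 3: {1,2,3,4,5,6,7}  (accept∈set)
end set {1,2,3,4,5,6,7} — state 1 in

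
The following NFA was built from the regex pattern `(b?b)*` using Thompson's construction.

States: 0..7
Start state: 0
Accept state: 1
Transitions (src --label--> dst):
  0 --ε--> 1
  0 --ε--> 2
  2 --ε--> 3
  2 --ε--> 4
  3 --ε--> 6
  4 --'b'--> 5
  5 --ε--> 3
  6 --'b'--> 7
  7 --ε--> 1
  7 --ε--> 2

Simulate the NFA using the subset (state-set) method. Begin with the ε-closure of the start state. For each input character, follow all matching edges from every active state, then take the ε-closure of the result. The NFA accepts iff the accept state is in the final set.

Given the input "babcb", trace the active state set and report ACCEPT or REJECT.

S₀ = ε-closure({0}) = {0,1,2,3,4,6}
'b' @ 1: {1,2,3,4,5,6,7}  ✓accept
'a' @ 2: {}  — state set empty
rest 'bcb' ignored (set empty)
final: {}; accept 1 not in set

Answer: REJECT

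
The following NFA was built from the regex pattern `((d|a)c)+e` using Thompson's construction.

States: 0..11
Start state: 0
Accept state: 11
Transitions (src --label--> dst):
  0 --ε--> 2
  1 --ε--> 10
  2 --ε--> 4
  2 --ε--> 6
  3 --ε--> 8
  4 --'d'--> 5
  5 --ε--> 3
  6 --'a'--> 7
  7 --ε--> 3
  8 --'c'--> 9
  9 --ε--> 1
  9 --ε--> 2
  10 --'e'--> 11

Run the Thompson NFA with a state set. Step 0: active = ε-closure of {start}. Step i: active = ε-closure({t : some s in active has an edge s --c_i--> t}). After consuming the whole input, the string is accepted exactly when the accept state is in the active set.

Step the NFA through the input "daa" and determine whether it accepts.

start: ε-closure({0}) = {0,2,4,6}
'd' @ 1: {3,5,8}
'a' @ 2: {}  — no active states
rest 'a' ignored (set empty)
end set {} — state 11 not in

Answer: REJECT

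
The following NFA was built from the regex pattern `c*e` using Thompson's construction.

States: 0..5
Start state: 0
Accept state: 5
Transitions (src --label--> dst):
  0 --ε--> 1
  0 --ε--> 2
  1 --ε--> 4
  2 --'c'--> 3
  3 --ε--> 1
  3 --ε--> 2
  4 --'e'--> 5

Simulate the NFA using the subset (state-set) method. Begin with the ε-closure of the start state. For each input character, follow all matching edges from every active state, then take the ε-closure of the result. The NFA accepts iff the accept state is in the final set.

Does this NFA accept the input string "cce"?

initial (ε-close {0}): {0,1,2,4}
'c' @ 1: {1,2,3,4}
'c' @ 2: {1,2,3,4}
'e' @ 3: {5}  ✓accept
after full input: {5}  (accept=5 in)

Answer: ACCEPT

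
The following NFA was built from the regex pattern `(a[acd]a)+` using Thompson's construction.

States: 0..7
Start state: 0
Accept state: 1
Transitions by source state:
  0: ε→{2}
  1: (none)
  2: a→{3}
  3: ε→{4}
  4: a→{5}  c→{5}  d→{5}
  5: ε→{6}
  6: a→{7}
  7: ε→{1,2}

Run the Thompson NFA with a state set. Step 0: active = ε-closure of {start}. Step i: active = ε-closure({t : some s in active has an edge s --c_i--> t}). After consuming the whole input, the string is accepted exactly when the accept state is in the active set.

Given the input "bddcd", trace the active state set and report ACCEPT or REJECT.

Answer: REJECT

Steps:
S₀ = ε-closure({0}) = {0,2}
'b' @ 1: {}  — state set empty
rest 'ddcd' ignored (set empty)
end set {} — state 1 not in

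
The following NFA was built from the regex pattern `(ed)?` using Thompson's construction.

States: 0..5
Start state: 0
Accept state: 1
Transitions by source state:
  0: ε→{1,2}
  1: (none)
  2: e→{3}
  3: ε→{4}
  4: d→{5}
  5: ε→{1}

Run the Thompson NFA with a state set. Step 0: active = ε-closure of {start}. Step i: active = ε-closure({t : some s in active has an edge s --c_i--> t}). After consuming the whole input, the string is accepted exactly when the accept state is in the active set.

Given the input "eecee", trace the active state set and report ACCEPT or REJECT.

start: ε-closure({0}) = {0,1,2}
'e' @ 1: {3,4}
'e' @ 2: {}  — dead — no transitions
rest 'cee' ignored (set empty)
end set {} — state 1 not in

Answer: REJECT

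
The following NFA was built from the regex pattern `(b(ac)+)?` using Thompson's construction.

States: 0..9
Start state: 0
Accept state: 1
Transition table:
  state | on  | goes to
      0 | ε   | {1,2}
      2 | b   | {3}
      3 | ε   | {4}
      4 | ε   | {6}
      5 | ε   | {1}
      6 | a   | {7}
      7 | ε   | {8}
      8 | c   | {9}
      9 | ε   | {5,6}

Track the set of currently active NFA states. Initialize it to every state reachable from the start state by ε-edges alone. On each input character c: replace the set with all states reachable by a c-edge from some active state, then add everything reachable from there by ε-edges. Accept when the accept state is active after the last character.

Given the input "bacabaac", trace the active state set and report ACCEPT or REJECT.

Answer: REJECT

Steps:
start: ε-closure({0}) = {0,1,2}
'b' @ 1: {3,4,6}
'a' @ 2: {7,8}
'c' @ 3: {1,5,6,9}  (accept∈set)
'a' @ 4: {7,8}
'b' @ 5: {}  — no active states
rest 'aac' ignored (set empty)
after full input: {}  (accept=1 not in)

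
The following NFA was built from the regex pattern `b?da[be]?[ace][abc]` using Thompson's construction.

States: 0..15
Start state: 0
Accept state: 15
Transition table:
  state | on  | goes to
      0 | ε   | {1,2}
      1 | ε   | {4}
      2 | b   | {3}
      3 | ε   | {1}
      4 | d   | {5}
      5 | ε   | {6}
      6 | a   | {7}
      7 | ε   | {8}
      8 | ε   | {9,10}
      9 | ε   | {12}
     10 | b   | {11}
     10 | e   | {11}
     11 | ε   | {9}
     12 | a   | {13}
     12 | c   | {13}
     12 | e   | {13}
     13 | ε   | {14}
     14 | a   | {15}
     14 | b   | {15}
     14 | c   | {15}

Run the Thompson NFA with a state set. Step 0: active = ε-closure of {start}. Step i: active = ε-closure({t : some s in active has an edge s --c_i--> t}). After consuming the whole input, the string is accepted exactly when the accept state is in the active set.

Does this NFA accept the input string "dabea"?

S₀ = ε-closure({0}) = {0,1,2,4}
'd' @ 1: {5,6}
'a' @ 2: {7,8,9,10,12}
'b' @ 3: {9,11,12}
'e' @ 4: {13,14}
'a' @ 5: {15}  [accepting]
end set {15} — state 15 in

Answer: ACCEPT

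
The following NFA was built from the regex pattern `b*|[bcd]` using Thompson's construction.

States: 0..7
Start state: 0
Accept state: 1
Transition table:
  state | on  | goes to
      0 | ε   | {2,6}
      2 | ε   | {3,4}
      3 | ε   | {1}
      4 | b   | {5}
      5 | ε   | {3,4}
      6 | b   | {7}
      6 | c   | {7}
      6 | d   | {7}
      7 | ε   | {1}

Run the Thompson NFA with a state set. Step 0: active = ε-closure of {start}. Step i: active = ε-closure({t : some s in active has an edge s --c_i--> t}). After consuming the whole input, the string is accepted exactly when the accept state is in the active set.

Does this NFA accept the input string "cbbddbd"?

S₀ = ε-closure({0}) = {0,1,2,3,4,6}
'c' @ 1: {1,7}  [accepting]
'b' @ 2: {}  — dead — no transitions
rest 'bddbd' ignored (set empty)
final: {}; accept 1 not in set

Answer: REJECT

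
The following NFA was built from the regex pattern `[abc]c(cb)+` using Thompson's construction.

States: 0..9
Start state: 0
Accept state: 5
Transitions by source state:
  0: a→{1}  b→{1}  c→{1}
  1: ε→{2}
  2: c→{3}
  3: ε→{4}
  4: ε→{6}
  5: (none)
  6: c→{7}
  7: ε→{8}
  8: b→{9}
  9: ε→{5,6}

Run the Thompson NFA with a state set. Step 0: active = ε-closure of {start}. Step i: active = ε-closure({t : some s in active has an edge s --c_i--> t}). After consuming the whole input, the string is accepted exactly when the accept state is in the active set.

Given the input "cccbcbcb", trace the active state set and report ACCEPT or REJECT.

Answer: ACCEPT

Derivation:
S₀ = ε-closure({0}) = {0}
'c' @ 1: {1,2}
'c' @ 2: {3,4,6}
'c' @ 3: {7,8}
'b' @ 4: {5,6,9}  (accept∈set)
'c' @ 5: {7,8}
'b' @ 6: {5,6,9}  (accept∈set)
'c' @ 7: {7,8}
'b' @ 8: {5,6,9}  (accept∈set)
final: {5,6,9}; accept 5 in set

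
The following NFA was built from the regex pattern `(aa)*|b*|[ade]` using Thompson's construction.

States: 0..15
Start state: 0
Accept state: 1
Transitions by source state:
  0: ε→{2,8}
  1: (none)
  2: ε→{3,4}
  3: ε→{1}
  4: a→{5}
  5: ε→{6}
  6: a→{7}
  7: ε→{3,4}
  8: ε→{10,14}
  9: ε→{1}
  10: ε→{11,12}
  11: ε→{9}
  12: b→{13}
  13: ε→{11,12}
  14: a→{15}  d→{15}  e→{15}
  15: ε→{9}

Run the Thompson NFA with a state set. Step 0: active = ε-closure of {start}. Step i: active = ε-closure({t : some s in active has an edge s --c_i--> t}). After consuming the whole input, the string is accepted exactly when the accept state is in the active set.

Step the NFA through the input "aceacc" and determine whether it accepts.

S₀ = ε-closure({0}) = {0,1,2,3,4,8,9,10,11,12,14}
'a' @ 1: {1,5,6,9,15}  [accepting]
'c' @ 2: {}  — state set empty
rest 'eacc' ignored (set empty)
final: {}; accept 1 not in set

Answer: REJECT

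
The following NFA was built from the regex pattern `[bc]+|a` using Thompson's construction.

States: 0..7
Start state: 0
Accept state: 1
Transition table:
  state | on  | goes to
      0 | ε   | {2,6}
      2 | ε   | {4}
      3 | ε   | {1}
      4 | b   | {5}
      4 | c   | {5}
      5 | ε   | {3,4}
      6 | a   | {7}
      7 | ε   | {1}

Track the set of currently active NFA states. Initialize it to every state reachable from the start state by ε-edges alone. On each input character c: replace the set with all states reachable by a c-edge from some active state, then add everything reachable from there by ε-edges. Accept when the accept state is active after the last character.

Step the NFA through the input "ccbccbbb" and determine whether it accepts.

S₀ = ε-closure({0}) = {0,2,4,6}
'c' @ 1: {1,3,4,5}  ✓accept
'c' @ 2: {1,3,4,5}  ✓accept
'b' @ 3: {1,3,4,5}  ✓accept
'c' @ 4: {1,3,4,5}  ✓accept
'c' @ 5: {1,3,4,5}  ✓accept
'b' @ 6: {1,3,4,5}  ✓accept
'b' @ 7: {1,3,4,5}  ✓accept
'b' @ 8: {1,3,4,5}  ✓accept
after full input: {1,3,4,5}  (accept=1 in)

Answer: ACCEPT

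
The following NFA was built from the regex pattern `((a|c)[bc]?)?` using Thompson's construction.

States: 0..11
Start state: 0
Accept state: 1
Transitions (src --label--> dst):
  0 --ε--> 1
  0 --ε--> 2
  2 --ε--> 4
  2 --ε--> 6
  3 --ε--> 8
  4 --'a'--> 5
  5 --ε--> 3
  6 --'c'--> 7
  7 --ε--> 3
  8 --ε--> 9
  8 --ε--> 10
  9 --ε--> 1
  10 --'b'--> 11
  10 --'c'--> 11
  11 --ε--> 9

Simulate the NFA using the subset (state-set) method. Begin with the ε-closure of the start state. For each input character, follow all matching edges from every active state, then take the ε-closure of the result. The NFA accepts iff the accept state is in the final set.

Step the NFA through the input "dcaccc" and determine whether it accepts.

Answer: REJECT

Derivation:
S₀ = ε-closure({0}) = {0,1,2,4,6}
'd' @ 1: {}  — state set empty
rest 'caccc' ignored (set empty)
after full input: {}  (accept=1 not in)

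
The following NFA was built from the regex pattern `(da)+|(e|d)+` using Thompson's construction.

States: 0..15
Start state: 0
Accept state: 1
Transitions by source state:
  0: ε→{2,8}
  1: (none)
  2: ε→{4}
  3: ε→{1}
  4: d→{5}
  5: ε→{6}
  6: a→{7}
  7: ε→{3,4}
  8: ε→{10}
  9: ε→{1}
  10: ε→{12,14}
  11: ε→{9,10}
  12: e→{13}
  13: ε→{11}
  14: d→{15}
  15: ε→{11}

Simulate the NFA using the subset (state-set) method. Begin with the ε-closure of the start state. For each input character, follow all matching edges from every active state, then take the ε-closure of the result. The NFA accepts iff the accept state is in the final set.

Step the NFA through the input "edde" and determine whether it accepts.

initial (ε-close {0}): {0,2,4,8,10,12,14}
'e' @ 1: {1,9,10,11,12,13,14}  (accept∈set)
'd' @ 2: {1,9,10,11,12,14,15}  (accept∈set)
'd' @ 3: {1,9,10,11,12,14,15}  (accept∈set)
'e' @ 4: {1,9,10,11,12,13,14}  (accept∈set)
final: {1,9,10,11,12,13,14}; accept 1 in set

Answer: ACCEPT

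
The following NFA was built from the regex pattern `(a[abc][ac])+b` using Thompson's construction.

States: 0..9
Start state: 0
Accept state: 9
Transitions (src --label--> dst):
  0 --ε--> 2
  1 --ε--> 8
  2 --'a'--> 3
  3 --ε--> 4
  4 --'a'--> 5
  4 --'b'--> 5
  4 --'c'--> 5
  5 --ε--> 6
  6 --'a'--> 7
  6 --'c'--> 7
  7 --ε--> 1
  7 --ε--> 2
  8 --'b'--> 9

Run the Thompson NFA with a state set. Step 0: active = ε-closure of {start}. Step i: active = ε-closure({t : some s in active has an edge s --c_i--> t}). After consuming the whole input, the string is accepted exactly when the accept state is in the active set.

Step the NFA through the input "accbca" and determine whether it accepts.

S₀ = ε-closure({0}) = {0,2}
'a' @ 1: {3,4}
'c' @ 2: {5,6}
'c' @ 3: {1,2,7,8}
'b' @ 4: {9}  (accept∈set)
'c' @ 5: {}  — no active states
rest 'a' ignored (set empty)
final: {}; accept 9 not in set

Answer: REJECT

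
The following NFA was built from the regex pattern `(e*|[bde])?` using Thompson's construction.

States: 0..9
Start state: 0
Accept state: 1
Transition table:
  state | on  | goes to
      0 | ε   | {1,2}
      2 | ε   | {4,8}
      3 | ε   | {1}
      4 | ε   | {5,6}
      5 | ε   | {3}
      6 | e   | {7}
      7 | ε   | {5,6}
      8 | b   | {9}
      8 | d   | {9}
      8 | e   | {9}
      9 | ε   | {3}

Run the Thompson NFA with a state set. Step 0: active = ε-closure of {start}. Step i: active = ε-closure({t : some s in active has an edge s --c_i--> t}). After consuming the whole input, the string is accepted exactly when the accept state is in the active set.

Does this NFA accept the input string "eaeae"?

Answer: REJECT

Derivation:
start: ε-closure({0}) = {0,1,2,3,4,5,6,8}
'e' @ 1: {1,3,5,6,7,9}  ✓accept
'a' @ 2: {}  — no active states
rest 'eae' ignored (set empty)
final: {}; accept 1 not in set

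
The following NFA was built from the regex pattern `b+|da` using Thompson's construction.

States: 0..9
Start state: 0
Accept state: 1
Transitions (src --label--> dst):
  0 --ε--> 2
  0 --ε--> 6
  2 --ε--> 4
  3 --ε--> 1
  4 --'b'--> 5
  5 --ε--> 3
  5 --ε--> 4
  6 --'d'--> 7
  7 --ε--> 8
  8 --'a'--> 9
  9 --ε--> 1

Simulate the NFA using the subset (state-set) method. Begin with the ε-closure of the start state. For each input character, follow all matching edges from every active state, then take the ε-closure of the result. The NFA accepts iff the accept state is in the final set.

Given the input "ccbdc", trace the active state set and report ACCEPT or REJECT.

Answer: REJECT

Trace:
S₀ = ε-closure({0}) = {0,2,4,6}
'c' @ 1: {}  — no active states
rest 'cbdc' ignored (set empty)
end set {} — state 1 not in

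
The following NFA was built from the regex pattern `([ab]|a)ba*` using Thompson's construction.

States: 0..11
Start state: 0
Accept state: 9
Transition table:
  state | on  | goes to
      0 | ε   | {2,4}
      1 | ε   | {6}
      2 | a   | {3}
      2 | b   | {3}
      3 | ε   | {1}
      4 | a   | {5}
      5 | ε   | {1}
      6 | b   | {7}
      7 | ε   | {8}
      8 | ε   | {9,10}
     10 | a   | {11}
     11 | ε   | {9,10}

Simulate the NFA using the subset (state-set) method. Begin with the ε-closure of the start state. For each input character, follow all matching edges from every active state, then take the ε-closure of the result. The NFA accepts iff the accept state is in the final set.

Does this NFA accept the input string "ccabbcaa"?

initial (ε-close {0}): {0,2,4}
'c' @ 1: {}  — state set empty
rest 'cabbcaa' ignored (set empty)
after full input: {}  (accept=9 not in)

Answer: REJECT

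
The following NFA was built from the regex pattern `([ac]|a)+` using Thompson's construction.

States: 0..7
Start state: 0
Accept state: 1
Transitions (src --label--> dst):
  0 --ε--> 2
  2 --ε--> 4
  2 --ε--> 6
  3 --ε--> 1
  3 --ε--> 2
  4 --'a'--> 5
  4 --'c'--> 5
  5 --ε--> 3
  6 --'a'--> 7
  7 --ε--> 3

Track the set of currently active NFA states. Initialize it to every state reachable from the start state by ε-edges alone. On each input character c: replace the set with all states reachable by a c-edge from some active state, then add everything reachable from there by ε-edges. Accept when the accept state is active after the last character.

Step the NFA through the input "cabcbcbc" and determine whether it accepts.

Answer: REJECT

Trace:
start: ε-closure({0}) = {0,2,4,6}
'c' @ 1: {1,2,3,4,5,6}  ✓accept
'a' @ 2: {1,2,3,4,5,6,7}  ✓accept
'b' @ 3: {}  — dead — no transitions
rest 'cbcbc' ignored (set empty)
final: {}; accept 1 not in set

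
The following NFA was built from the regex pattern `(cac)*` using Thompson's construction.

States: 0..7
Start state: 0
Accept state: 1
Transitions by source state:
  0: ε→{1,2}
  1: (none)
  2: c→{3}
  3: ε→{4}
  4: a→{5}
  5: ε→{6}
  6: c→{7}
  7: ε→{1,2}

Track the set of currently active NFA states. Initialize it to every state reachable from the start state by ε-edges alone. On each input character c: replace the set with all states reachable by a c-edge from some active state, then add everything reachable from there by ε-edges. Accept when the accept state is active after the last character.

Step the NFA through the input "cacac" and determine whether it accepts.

start: ε-closure({0}) = {0,1,2}
'c' @ 1: {3,4}
'a' @ 2: {5,6}
'c' @ 3: {1,2,7}  [accepting]
'a' @ 4: {}  — dead — no transitions
rest 'c' ignored (set empty)
after full input: {}  (accept=1 not in)

Answer: REJECT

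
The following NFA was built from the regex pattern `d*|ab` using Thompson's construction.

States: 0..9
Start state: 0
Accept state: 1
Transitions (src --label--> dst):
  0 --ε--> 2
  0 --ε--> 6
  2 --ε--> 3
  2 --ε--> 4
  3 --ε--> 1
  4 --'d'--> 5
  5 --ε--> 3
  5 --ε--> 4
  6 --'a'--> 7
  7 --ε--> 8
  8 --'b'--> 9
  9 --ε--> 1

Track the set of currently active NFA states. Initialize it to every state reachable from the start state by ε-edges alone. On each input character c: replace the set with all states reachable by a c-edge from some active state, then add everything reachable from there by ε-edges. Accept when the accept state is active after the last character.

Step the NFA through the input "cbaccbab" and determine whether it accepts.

Answer: REJECT

Steps:
initial (ε-close {0}): {0,1,2,3,4,6}
'c' @ 1: {}  — no active states
rest 'baccbab' ignored (set empty)
final: {}; accept 1 not in set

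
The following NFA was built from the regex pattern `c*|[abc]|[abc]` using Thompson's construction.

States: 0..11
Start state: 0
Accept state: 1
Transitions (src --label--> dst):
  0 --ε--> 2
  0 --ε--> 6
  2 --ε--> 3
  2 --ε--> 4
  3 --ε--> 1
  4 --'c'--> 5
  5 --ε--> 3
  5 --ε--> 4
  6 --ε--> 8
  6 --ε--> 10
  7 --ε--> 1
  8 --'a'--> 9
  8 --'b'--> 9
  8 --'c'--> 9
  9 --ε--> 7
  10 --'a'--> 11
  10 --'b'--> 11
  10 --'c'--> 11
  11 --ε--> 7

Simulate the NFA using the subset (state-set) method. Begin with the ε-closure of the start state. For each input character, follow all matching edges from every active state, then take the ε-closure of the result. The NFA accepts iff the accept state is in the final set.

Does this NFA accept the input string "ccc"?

initial (ε-close {0}): {0,1,2,3,4,6,8,10}
'c' @ 1: {1,3,4,5,7,9,11}  (accept∈set)
'c' @ 2: {1,3,4,5}  (accept∈set)
'c' @ 3: {1,3,4,5}  (accept∈set)
after full input: {1,3,4,5}  (accept=1 in)

Answer: ACCEPT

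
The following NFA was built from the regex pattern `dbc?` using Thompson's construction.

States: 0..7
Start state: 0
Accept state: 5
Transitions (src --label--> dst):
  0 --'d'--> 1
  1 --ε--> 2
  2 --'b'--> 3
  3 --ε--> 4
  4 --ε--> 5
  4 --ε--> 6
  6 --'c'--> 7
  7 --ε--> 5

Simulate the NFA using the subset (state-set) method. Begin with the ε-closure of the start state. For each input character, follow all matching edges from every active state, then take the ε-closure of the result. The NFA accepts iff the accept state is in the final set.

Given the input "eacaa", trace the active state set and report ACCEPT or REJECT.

Answer: REJECT

Derivation:
start: ε-closure({0}) = {0}
'e' @ 1: {}  — dead — no transitions
rest 'acaa' ignored (set empty)
after full input: {}  (accept=5 not in)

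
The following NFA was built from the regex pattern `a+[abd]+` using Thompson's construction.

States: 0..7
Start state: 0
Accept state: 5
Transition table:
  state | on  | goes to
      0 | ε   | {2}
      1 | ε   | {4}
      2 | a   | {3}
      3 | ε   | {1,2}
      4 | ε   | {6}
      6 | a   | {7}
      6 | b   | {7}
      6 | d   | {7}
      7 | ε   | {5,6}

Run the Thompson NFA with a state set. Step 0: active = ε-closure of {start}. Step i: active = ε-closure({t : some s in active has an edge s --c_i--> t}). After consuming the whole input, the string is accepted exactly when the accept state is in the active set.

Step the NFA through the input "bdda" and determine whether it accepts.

Answer: REJECT

Steps:
start: ε-closure({0}) = {0,2}
'b' @ 1: {}  — dead — no transitions
rest 'dda' ignored (set empty)
after full input: {}  (accept=5 not in)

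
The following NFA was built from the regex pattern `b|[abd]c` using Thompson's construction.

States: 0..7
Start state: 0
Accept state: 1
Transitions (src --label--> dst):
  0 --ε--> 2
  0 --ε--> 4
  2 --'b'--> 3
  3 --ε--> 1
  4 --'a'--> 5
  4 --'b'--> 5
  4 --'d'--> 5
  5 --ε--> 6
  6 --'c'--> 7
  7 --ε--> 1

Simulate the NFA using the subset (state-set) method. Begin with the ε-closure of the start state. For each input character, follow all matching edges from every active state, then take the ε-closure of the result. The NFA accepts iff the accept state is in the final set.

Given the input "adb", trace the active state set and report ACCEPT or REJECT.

initial (ε-close {0}): {0,2,4}
'a' @ 1: {5,6}
'd' @ 2: {}  — state set empty
rest 'b' ignored (set empty)
after full input: {}  (accept=1 not in)

Answer: REJECT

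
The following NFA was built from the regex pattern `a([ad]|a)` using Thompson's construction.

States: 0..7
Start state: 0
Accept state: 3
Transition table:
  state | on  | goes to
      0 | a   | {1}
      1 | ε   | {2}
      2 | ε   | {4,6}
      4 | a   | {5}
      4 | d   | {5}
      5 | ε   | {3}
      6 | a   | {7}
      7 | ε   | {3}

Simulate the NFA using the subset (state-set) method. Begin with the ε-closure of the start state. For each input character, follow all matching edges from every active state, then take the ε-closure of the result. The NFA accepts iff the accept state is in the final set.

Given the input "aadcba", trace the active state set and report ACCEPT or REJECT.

Answer: REJECT

Trace:
start: ε-closure({0}) = {0}
'a' @ 1: {1,2,4,6}
'a' @ 2: {3,5,7}  [accepting]
'd' @ 3: {}  — dead — no transitions
rest 'cba' ignored (set empty)
after full input: {}  (accept=3 not in)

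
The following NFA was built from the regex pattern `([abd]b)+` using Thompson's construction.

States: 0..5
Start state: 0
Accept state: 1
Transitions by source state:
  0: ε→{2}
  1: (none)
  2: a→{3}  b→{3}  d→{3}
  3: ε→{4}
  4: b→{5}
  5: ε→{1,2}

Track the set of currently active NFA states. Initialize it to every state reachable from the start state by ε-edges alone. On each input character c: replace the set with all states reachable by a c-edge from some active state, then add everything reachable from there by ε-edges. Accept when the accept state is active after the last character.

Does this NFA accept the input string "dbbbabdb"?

S₀ = ε-closure({0}) = {0,2}
'd' @ 1: {3,4}
'b' @ 2: {1,2,5}  ✓accept
'b' @ 3: {3,4}
'b' @ 4: {1,2,5}  ✓accept
'a' @ 5: {3,4}
'b' @ 6: {1,2,5}  ✓accept
'd' @ 7: {3,4}
'b' @ 8: {1,2,5}  ✓accept
final: {1,2,5}; accept 1 in set

Answer: ACCEPT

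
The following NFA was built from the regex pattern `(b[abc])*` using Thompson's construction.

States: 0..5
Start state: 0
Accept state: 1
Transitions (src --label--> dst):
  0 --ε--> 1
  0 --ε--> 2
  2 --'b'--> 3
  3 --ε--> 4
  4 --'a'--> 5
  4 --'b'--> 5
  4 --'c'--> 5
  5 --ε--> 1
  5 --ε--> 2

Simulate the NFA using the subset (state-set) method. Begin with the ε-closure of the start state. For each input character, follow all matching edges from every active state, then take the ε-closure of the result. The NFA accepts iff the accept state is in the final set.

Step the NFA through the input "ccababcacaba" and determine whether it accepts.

Answer: REJECT

Steps:
initial (ε-close {0}): {0,1,2}
'c' @ 1: {}  — state set empty
rest 'cababcacaba' ignored (set empty)
final: {}; accept 1 not in set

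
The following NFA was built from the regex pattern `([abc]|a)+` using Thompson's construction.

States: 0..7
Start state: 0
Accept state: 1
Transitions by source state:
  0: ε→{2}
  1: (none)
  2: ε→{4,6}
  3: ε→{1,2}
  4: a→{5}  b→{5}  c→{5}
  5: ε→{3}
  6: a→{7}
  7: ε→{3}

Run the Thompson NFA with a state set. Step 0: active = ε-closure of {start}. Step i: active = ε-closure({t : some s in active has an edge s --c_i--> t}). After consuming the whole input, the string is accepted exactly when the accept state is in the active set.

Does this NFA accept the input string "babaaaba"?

Answer: ACCEPT

Derivation:
start: ε-closure({0}) = {0,2,4,6}
'b' @ 1: {1,2,3,4,5,6}  (accept∈set)
'a' @ 2: {1,2,3,4,5,6,7}  (accept∈set)
'b' @ 3: {1,2,3,4,5,6}  (accept∈set)
'a' @ 4: {1,2,3,4,5,6,7}  (accept∈set)
'a' @ 5: {1,2,3,4,5,6,7}  (accept∈set)
'a' @ 6: {1,2,3,4,5,6,7}  (accept∈set)
'b' @ 7: {1,2,3,4,5,6}  (accept∈set)
'a' @ 8: {1,2,3,4,5,6,7}  (accept∈set)
final: {1,2,3,4,5,6,7}; accept 1 in set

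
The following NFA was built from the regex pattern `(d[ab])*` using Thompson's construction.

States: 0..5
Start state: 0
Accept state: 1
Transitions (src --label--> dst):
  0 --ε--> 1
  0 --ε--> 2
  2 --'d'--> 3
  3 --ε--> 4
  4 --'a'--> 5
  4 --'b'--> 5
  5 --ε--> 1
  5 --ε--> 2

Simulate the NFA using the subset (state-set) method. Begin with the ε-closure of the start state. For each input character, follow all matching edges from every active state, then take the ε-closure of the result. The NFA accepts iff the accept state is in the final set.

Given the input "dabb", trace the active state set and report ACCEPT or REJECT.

initial (ε-close {0}): {0,1,2}
'd' @ 1: {3,4}
'a' @ 2: {1,2,5}  [accepting]
'b' @ 3: {}  — dead — no transitions
rest 'b' ignored (set empty)
end set {} — state 1 not in

Answer: REJECT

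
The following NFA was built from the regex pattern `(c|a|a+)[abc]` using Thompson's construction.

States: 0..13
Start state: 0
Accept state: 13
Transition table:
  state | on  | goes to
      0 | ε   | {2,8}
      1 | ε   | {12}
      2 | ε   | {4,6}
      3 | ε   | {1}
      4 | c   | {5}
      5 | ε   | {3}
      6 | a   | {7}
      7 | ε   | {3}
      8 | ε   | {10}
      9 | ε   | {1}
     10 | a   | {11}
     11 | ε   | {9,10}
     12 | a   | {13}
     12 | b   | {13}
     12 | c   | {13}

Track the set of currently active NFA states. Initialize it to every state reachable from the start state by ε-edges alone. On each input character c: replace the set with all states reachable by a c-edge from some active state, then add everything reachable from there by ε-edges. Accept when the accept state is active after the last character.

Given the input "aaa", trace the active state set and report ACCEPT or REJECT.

start: ε-closure({0}) = {0,2,4,6,8,10}
'a' @ 1: {1,3,7,9,10,11,12}
'a' @ 2: {1,9,10,11,12,13}  (accept∈set)
'a' @ 3: {1,9,10,11,12,13}  (accept∈set)
final: {1,9,10,11,12,13}; accept 13 in set

Answer: ACCEPT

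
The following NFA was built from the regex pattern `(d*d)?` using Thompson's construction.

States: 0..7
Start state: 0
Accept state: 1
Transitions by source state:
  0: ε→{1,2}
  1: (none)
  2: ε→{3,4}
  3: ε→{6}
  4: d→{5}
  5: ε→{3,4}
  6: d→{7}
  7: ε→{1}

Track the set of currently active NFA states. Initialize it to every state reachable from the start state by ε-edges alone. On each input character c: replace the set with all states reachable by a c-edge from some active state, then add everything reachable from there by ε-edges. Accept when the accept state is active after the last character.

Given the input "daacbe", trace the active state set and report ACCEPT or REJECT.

Answer: REJECT

Steps:
initial (ε-close {0}): {0,1,2,3,4,6}
'd' @ 1: {1,3,4,5,6,7}  (accept∈set)
'a' @ 2: {}  — state set empty
rest 'acbe' ignored (set empty)
final: {}; accept 1 not in set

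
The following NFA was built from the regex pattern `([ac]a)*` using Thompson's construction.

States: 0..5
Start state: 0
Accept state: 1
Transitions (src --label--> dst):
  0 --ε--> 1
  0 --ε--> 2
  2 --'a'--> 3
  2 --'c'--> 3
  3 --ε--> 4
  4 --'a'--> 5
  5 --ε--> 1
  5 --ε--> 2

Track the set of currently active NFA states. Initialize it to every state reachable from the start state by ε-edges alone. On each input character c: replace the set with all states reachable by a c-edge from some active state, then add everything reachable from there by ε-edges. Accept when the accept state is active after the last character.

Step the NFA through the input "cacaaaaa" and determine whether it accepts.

start: ε-closure({0}) = {0,1,2}
'c' @ 1: {3,4}
'a' @ 2: {1,2,5}  ✓accept
'c' @ 3: {3,4}
'a' @ 4: {1,2,5}  ✓accept
'a' @ 5: {3,4}
'a' @ 6: {1,2,5}  ✓accept
'a' @ 7: {3,4}
'a' @ 8: {1,2,5}  ✓accept
final: {1,2,5}; accept 1 in set

Answer: ACCEPT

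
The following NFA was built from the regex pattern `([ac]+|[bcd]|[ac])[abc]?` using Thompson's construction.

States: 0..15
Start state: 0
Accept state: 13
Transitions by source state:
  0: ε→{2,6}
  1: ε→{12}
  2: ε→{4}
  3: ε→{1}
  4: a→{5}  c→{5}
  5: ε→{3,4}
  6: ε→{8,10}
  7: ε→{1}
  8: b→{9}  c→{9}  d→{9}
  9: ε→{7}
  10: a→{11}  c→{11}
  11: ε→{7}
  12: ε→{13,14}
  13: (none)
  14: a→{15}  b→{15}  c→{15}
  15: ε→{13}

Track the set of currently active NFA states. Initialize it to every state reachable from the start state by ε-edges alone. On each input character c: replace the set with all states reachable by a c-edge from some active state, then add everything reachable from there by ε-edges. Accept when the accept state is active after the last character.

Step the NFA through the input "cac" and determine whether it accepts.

Answer: ACCEPT

Trace:
start: ε-closure({0}) = {0,2,4,6,8,10}
'c' @ 1: {1,3,4,5,7,9,11,12,13,14}  [accepting]
'a' @ 2: {1,3,4,5,12,13,14,15}  [accepting]
'c' @ 3: {1,3,4,5,12,13,14,15}  [accepting]
end set {1,3,4,5,12,13,14,15} — state 13 in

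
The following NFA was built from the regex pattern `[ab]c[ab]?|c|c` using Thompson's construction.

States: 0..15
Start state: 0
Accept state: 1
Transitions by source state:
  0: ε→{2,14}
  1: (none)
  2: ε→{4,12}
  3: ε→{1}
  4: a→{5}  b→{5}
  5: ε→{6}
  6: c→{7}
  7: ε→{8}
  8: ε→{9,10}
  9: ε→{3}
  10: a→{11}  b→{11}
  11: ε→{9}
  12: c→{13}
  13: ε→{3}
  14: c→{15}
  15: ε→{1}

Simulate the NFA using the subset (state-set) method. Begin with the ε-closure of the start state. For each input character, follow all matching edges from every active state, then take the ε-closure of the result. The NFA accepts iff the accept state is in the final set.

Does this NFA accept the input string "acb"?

start: ε-closure({0}) = {0,2,4,12,14}
'a' @ 1: {5,6}
'c' @ 2: {1,3,7,8,9,10}  ✓accept
'b' @ 3: {1,3,9,11}  ✓accept
after full input: {1,3,9,11}  (accept=1 in)

Answer: ACCEPT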